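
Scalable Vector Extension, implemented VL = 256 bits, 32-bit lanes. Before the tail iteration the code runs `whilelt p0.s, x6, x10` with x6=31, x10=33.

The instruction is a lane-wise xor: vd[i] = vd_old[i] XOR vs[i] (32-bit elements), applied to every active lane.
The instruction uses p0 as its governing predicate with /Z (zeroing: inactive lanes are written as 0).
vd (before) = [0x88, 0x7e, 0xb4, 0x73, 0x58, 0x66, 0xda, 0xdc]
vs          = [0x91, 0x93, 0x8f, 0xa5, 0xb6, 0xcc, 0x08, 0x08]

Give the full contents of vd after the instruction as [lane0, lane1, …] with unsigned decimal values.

vd = [25, 237, 0, 0, 0, 0, 0, 0]

register lanes = 256/32 = 8
p0[j] = (31+j < 33); true for j=0..1 → 2 lanes set
vd[0] xor(0x88,0x91) -> 0x19
vd[1] xor(0x7e,0x93) -> 0xed
vd[2] tail/zero -> 0x00
vd[3] tail/zero -> 0x00
vd[4] tail/zero -> 0x00
vd[5] tail/zero -> 0x00
vd[6] tail/zero -> 0x00
vd[7] tail/zero -> 0x00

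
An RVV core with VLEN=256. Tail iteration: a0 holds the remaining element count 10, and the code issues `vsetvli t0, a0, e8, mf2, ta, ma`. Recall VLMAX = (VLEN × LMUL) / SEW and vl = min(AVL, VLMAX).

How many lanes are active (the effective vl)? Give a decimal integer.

lanes per group: 256·1/2/8 = 16
vl = min(AVL, VLMAX) = min(10, 16) = 10

vl = 10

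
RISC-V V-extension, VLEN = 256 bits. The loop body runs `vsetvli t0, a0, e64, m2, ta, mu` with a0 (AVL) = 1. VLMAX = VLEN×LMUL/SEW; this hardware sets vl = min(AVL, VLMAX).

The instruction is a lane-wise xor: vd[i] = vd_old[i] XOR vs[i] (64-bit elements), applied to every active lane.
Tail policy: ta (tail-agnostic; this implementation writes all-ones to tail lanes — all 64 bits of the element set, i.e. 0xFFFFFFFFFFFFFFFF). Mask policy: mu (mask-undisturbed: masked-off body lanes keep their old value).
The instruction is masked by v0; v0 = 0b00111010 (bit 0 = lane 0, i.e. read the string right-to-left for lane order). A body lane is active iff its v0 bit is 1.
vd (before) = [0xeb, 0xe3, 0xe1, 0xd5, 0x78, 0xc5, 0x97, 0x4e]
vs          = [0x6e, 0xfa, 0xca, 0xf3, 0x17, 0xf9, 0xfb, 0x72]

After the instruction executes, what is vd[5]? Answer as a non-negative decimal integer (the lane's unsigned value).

vd[5] = 18446744073709551615

VLMAX = (256 × 2) / 64 = 8 lanes
vl ← min(1, 8) = 1
[0] mask-off/keep = 0xeb
[1] tail/ones = 0xffffffffffffffff
[2] tail/ones = 0xffffffffffffffff
[3] tail/ones = 0xffffffffffffffff
[4] tail/ones = 0xffffffffffffffff
[5] tail/ones = 0xffffffffffffffff
[6] tail/ones = 0xffffffffffffffff
[7] tail/ones = 0xffffffffffffffff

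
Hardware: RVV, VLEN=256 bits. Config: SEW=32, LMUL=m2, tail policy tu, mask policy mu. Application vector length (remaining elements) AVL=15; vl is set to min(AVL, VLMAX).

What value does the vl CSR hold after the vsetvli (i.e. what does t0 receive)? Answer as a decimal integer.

lanes per group: 256·2/32 = 16
vl ← min(15, 16) = 15

vl = 15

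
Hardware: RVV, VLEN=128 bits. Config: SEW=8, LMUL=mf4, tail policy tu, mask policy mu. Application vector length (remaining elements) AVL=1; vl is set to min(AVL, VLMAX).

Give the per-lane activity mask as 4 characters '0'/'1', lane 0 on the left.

predicate = 1000

lanes per group: 128·1/4/8 = 4
vl = min(AVL, VLMAX) = min(1, 4) = 1
bits (lane 0 leftmost): 1000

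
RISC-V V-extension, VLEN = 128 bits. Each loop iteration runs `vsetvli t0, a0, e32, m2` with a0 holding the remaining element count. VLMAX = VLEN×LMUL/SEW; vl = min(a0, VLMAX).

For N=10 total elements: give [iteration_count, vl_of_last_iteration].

[iterations, last_vl] = [2, 2]

lanes per group: 128·2/32 = 8
N=10: ⌈10/8⌉ = 2 iters; last vl = 10 − 1×8 = 2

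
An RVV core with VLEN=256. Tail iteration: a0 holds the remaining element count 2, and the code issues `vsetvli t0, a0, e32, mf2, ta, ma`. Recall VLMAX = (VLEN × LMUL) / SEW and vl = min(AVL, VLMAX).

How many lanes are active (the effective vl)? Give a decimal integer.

vl = 2

VLMAX = VLEN×LMUL/SEW = 256×1/2/32 = 4
vl ← min(2, 4) = 2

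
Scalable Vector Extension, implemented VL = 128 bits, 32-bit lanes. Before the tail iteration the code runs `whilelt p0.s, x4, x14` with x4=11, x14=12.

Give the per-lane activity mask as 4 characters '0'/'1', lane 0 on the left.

predicate = 1000

register lanes = 128/32 = 4
p0[j] = (11+j < 12); true for j=0..0 → 1 lanes set
bits (lane 0 leftmost): 1000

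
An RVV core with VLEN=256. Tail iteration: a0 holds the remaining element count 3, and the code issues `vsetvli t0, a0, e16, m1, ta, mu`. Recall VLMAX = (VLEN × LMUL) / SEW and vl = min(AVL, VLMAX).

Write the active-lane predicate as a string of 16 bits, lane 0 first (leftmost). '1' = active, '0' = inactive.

predicate = 1110000000000000

lanes per group: 256·1/16 = 16
vl = min(AVL, VLMAX) = min(3, 16) = 3
bits (lane 0 leftmost): 1110000000000000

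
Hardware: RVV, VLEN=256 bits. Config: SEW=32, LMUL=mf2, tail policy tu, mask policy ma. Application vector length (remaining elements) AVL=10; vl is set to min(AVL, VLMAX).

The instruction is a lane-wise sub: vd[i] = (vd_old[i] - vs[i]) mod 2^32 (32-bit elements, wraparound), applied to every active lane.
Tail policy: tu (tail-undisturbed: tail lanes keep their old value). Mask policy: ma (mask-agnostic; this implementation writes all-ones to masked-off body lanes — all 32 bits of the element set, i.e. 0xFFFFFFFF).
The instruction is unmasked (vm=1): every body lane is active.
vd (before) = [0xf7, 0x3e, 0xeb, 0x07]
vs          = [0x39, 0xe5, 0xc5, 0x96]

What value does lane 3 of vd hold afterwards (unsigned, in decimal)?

vd[3] = 4294967153

VLMAX = (256 × 1/2) / 32 = 4 lanes
vl = min(AVL, VLMAX) = min(10, 4) = 4
  i=0: sub(0xf7,0x39) → 190
  i=1: sub(0x3e,0xe5) → 4294967129
  i=2: sub(0xeb,0xc5) → 38
  i=3: sub(0x07,0x96) → 4294967153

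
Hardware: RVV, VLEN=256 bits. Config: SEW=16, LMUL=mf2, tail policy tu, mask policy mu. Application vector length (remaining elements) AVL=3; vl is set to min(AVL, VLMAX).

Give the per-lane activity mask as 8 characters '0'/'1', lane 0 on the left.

VLMAX = VLEN×LMUL/SEW = 256×1/2/16 = 8
vl = min(AVL, VLMAX) = min(3, 8) = 3
bits (lane 0 leftmost): 11100000

predicate = 11100000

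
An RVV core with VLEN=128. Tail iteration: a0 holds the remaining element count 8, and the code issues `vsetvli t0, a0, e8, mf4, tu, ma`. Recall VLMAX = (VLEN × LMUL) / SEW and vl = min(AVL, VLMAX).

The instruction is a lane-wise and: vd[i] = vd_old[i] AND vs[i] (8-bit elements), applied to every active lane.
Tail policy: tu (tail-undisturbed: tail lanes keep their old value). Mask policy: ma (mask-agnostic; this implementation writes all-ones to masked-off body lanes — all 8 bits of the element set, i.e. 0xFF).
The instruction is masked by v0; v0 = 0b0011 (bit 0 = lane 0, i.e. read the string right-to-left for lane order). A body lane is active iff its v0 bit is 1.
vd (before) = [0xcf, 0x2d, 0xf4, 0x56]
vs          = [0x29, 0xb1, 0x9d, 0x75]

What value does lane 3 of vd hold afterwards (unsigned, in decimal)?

vd[3] = 255

lanes per group: 128·1/4/8 = 4
AVL=8 > VLMAX=4, so vl = 4
lane  0: and(0xcf,0x29) ⇒ 0x09
lane  1: and(0x2d,0xb1) ⇒ 0x21
lane  2: mask-off/ones ⇒ 0xff
lane  3: mask-off/ones ⇒ 0xff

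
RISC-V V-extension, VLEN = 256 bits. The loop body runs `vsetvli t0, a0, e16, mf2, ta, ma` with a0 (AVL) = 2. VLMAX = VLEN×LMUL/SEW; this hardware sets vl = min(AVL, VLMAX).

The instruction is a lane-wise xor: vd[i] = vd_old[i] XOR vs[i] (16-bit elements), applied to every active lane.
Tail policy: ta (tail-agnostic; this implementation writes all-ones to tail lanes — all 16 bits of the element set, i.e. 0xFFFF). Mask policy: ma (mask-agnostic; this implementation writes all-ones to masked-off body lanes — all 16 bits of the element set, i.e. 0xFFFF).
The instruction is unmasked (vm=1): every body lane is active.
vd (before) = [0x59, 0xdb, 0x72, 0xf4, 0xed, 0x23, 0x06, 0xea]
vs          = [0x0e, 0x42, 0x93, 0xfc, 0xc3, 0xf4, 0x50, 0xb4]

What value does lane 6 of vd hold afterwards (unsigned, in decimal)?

VLMAX = VLEN×LMUL/SEW = 256×1/2/16 = 8
AVL=2 ≤ VLMAX=8, so vl = 2
lane  0: xor(0x59,0x0e) ⇒ 0x57
lane  1: xor(0xdb,0x42) ⇒ 0x99
lane  2: tail/ones ⇒ 0xffff
lane  3: tail/ones ⇒ 0xffff
lane  4: tail/ones ⇒ 0xffff
lane  5: tail/ones ⇒ 0xffff
lane  6: tail/ones ⇒ 0xffff
lane  7: tail/ones ⇒ 0xffff

vd[6] = 65535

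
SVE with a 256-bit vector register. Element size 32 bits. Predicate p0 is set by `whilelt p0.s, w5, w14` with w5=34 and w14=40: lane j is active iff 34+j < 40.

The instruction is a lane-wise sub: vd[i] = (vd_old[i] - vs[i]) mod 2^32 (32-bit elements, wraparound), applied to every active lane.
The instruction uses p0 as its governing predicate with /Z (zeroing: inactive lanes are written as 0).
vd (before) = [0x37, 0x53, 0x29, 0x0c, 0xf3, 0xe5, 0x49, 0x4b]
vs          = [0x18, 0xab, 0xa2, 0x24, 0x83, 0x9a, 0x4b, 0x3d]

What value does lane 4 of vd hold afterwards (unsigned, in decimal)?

lane count: 256 div 32 = 8
p0[j] = (34+j < 40); true for j=0..5 → 6 lanes set
  i=0: sub(0x37,0x18) → 31
  i=1: sub(0x53,0xab) → 4294967208
  i=2: sub(0x29,0xa2) → 4294967175
  i=3: sub(0x0c,0x24) → 4294967272
  i=4: sub(0xf3,0x83) → 112
  i=5: sub(0xe5,0x9a) → 75
  i=6: tail/zero → 0
  i=7: tail/zero → 0

vd[4] = 112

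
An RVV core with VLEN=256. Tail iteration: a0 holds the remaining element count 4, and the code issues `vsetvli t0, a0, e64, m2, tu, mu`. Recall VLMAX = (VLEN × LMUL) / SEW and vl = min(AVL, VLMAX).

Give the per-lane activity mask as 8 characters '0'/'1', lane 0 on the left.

VLMAX = (256 × 2) / 64 = 8 lanes
vl ← min(4, 8) = 4
bits (lane 0 leftmost): 11110000

predicate = 11110000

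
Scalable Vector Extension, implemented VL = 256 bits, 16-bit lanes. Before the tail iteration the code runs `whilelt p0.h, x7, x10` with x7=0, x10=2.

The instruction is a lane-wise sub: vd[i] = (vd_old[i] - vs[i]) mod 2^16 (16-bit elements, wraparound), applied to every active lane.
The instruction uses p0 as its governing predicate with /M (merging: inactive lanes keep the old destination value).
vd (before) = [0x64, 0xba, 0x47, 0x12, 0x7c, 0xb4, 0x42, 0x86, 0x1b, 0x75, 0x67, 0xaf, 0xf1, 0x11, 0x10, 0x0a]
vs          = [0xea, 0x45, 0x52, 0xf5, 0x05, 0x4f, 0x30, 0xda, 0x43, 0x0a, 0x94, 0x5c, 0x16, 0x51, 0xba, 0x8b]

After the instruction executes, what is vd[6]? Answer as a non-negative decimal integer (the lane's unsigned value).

vd[6] = 66

lane count: 256 div 16 = 16
active while 0+j < 2, i.e. j ∈ [0,2) capped at 16 ⇒ 2
lane  0: sub(0x64,0xea) ⇒ 0xff7a
lane  1: sub(0xba,0x45) ⇒ 0x75
lane  2: tail/keep ⇒ 0x47
lane  3: tail/keep ⇒ 0x12
lane  4: tail/keep ⇒ 0x7c
lane  5: tail/keep ⇒ 0xb4
lane  6: tail/keep ⇒ 0x42
lane  7: tail/keep ⇒ 0x86
lane  8: tail/keep ⇒ 0x1b
lane  9: tail/keep ⇒ 0x75
lane 10: tail/keep ⇒ 0x67
lane 11: tail/keep ⇒ 0xaf
lane 12: tail/keep ⇒ 0xf1
lane 13: tail/keep ⇒ 0x11
lane 14: tail/keep ⇒ 0x10
lane 15: tail/keep ⇒ 0x0a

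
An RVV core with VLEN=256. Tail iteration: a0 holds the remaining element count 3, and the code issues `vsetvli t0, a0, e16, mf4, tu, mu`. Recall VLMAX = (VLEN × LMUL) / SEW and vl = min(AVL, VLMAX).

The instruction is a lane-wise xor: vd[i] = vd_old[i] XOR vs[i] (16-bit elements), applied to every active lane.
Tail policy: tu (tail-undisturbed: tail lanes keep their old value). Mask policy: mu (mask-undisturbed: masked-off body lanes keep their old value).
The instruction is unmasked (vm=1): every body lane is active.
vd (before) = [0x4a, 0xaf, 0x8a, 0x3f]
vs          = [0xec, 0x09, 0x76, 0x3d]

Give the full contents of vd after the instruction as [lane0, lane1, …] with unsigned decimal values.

VLMAX = (256 × 1/4) / 16 = 4 lanes
vl = min(AVL, VLMAX) = min(3, 4) = 3
  i=0: xor(0x4a,0xec) → 166
  i=1: xor(0xaf,0x09) → 166
  i=2: xor(0x8a,0x76) → 252
  i=3: tail/keep → 63

vd = [166, 166, 252, 63]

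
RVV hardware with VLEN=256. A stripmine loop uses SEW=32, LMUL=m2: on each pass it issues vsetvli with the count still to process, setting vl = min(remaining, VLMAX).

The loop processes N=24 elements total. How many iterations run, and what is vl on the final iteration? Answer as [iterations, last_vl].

[iterations, last_vl] = [2, 8]

VLMAX = (256 × 2) / 32 = 16 lanes
iterations = ceil(24/16) = 2; final-pass vl = 8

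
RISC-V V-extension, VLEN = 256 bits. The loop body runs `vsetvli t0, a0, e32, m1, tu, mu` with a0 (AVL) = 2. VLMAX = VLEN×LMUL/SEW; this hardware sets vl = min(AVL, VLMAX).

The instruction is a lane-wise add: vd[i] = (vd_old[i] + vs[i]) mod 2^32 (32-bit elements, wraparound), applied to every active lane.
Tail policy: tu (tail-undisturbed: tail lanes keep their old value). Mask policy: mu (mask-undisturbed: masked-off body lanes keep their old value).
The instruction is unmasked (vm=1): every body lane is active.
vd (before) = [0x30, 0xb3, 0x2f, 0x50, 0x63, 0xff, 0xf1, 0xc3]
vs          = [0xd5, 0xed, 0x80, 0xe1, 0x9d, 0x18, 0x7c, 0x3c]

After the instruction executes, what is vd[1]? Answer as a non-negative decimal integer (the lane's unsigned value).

lanes per group: 256·1/32 = 8
AVL=2 ≤ VLMAX=8, so vl = 2
lane  0: add(0x30,0xd5) ⇒ 0x105
lane  1: add(0xb3,0xed) ⇒ 0x1a0
lane  2: tail/keep ⇒ 0x2f
lane  3: tail/keep ⇒ 0x50
lane  4: tail/keep ⇒ 0x63
lane  5: tail/keep ⇒ 0xff
lane  6: tail/keep ⇒ 0xf1
lane  7: tail/keep ⇒ 0xc3

vd[1] = 416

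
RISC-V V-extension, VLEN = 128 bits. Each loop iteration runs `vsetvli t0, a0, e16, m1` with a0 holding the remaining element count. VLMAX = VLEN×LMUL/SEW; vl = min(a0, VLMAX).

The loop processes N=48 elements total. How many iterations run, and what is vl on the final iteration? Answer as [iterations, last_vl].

VLMAX = VLEN×LMUL/SEW = 128×1/16 = 8
N=48: ⌈48/8⌉ = 6 iters; last vl = 48 − 5×8 = 8

[iterations, last_vl] = [6, 8]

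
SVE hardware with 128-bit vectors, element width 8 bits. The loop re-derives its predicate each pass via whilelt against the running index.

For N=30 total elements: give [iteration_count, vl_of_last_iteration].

128-bit reg / 8-bit elem → 16 lanes
30 elements at 16/iter → 2 passes, remainder 14 on the last

[iterations, last_vl] = [2, 14]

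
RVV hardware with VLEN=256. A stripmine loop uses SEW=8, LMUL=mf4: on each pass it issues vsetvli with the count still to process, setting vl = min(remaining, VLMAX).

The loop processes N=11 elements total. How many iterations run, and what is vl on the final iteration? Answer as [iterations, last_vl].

lanes per group: 256·1/4/8 = 8
11 elements at 8/iter → 2 passes, remainder 3 on the last

[iterations, last_vl] = [2, 3]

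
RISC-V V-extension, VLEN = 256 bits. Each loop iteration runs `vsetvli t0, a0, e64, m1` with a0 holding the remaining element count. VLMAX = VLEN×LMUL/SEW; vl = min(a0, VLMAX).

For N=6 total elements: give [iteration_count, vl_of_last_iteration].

[iterations, last_vl] = [2, 2]

lanes per group: 256·1/64 = 4
6 elements at 4/iter → 2 passes, remainder 2 on the last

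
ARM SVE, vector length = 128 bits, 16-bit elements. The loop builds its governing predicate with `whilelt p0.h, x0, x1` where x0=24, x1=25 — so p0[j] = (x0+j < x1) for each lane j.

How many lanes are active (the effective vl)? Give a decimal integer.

vl = 1

128-bit reg / 16-bit elem → 8 lanes
whilelt: lane j active iff 24+j < 25 → j < 1 → 1 active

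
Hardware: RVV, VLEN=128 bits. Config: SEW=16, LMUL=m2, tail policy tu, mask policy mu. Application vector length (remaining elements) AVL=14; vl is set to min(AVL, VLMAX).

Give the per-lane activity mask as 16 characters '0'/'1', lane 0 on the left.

predicate = 1111111111111100

lanes per group: 128·2/16 = 16
vl ← min(14, 16) = 14
bits (lane 0 leftmost): 1111111111111100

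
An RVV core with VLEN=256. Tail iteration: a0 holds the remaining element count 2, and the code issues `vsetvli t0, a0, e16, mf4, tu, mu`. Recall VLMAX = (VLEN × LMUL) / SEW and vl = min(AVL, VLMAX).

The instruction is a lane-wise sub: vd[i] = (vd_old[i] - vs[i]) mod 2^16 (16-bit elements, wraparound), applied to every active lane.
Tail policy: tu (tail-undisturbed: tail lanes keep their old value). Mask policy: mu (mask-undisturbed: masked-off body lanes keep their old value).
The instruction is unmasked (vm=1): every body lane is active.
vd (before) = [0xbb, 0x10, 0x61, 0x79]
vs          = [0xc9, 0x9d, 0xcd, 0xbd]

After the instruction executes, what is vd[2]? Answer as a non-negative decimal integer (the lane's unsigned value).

vd[2] = 97

lanes per group: 256·1/4/16 = 4
vl = min(AVL, VLMAX) = min(2, 4) = 2
  i=0: sub(0xbb,0xc9) → 65522
  i=1: sub(0x10,0x9d) → 65395
  i=2: tail/keep → 97
  i=3: tail/keep → 121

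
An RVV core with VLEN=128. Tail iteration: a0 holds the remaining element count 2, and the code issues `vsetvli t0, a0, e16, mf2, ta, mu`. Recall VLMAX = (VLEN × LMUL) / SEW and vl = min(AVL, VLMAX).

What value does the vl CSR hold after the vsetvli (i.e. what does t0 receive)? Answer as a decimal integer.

vl = 2

lanes per group: 128·1/2/16 = 4
vl = min(AVL, VLMAX) = min(2, 4) = 2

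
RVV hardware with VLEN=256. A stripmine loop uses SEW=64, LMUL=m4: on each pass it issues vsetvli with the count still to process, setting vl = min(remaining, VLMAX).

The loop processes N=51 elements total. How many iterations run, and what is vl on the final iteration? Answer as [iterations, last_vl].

[iterations, last_vl] = [4, 3]

lanes per group: 256·4/64 = 16
N=51: ⌈51/16⌉ = 4 iters; last vl = 51 − 3×16 = 3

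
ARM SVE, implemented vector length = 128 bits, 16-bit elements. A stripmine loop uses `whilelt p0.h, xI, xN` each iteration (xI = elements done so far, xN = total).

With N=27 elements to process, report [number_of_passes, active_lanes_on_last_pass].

128-bit reg / 16-bit elem → 8 lanes
27 elements at 8/iter → 4 passes, remainder 3 on the last

[iterations, last_vl] = [4, 3]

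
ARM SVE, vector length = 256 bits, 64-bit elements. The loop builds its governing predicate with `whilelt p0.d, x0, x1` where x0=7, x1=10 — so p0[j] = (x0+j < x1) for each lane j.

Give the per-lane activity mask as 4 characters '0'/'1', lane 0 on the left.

predicate = 1110

register lanes = 256/64 = 4
whilelt: lane j active iff 7+j < 10 → j < 3 → 3 active
bits (lane 0 leftmost): 1110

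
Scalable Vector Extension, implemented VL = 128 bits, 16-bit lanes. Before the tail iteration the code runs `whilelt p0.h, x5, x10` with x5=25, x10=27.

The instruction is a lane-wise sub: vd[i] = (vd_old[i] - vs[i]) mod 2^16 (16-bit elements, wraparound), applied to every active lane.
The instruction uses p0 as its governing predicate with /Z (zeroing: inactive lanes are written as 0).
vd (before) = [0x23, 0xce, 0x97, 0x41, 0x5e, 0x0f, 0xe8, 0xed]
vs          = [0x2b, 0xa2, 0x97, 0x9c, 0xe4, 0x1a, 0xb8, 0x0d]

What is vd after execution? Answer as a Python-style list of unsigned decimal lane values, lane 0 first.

vd = [65528, 44, 0, 0, 0, 0, 0, 0]

128-bit reg / 16-bit elem → 8 lanes
active while 25+j < 27, i.e. j ∈ [0,2) capped at 8 ⇒ 2
lane  0: sub(0x23,0x2b) ⇒ 0xfff8
lane  1: sub(0xce,0xa2) ⇒ 0x2c
lane  2: tail/zero ⇒ 0x00
lane  3: tail/zero ⇒ 0x00
lane  4: tail/zero ⇒ 0x00
lane  5: tail/zero ⇒ 0x00
lane  6: tail/zero ⇒ 0x00
lane  7: tail/zero ⇒ 0x00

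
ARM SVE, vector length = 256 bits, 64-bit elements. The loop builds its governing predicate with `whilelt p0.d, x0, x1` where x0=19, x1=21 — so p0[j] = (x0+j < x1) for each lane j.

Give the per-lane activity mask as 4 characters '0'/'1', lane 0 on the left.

predicate = 1100

lane count: 256 div 64 = 4
p0[j] = (19+j < 21); true for j=0..1 → 2 lanes set
bits (lane 0 leftmost): 1100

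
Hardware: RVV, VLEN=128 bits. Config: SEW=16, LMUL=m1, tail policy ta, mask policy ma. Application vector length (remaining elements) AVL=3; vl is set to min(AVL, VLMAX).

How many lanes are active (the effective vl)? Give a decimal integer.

VLMAX = (128 × 1) / 16 = 8 lanes
AVL=3 ≤ VLMAX=8, so vl = 3

vl = 3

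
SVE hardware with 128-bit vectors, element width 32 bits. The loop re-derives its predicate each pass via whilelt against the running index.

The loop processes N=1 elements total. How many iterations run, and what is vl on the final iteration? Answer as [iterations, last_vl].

[iterations, last_vl] = [1, 1]

lane count: 128 div 32 = 4
iterations = ceil(1/4) = 1; final-pass vl = 1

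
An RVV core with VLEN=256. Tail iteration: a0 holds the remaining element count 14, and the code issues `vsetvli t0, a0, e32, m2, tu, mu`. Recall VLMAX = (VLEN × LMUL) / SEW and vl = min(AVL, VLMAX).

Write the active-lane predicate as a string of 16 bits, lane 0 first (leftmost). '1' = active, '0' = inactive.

predicate = 1111111111111100

VLMAX = (256 × 2) / 32 = 16 lanes
vl ← min(14, 16) = 14
bits (lane 0 leftmost): 1111111111111100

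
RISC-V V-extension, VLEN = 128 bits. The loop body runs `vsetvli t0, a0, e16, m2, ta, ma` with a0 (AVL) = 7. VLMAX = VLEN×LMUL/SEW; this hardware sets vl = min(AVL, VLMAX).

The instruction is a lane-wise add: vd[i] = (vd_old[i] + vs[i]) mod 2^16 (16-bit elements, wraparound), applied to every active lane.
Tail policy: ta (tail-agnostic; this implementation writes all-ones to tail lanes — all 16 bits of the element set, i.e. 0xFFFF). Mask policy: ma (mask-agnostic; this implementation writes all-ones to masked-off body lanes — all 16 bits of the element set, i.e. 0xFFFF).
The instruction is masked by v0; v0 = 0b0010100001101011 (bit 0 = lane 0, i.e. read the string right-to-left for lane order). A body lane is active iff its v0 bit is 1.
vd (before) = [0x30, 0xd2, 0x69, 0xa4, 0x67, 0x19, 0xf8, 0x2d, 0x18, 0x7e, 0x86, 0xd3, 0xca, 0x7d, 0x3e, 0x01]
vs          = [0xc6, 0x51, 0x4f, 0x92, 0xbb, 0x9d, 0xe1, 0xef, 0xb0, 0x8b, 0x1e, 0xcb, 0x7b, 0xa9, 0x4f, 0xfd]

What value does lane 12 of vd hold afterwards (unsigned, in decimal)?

vd[12] = 65535

VLMAX = (128 × 2) / 16 = 16 lanes
vl = min(AVL, VLMAX) = min(7, 16) = 7
lane  0: add(0x30,0xc6) ⇒ 0xf6
lane  1: add(0xd2,0x51) ⇒ 0x123
lane  2: mask-off/ones ⇒ 0xffff
lane  3: add(0xa4,0x92) ⇒ 0x136
lane  4: mask-off/ones ⇒ 0xffff
lane  5: add(0x19,0x9d) ⇒ 0xb6
lane  6: add(0xf8,0xe1) ⇒ 0x1d9
lane  7: tail/ones ⇒ 0xffff
lane  8: tail/ones ⇒ 0xffff
lane  9: tail/ones ⇒ 0xffff
lane 10: tail/ones ⇒ 0xffff
lane 11: tail/ones ⇒ 0xffff
lane 12: tail/ones ⇒ 0xffff
lane 13: tail/ones ⇒ 0xffff
lane 14: tail/ones ⇒ 0xffff
lane 15: tail/ones ⇒ 0xffff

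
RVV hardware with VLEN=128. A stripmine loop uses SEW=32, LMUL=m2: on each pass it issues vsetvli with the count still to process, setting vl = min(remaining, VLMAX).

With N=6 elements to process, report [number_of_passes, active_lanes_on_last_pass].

VLMAX = (128 × 2) / 32 = 8 lanes
iterations = ceil(6/8) = 1; final-pass vl = 6

[iterations, last_vl] = [1, 6]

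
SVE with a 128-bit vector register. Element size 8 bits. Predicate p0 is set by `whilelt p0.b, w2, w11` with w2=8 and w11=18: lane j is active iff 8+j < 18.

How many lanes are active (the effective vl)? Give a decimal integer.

register lanes = 128/8 = 16
whilelt: lane j active iff 8+j < 18 → j < 10 → 10 active

vl = 10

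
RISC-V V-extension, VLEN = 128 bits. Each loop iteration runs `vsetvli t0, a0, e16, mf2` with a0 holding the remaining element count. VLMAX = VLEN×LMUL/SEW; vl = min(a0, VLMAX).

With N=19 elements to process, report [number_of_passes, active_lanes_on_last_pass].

[iterations, last_vl] = [5, 3]

lanes per group: 128·1/2/16 = 4
N=19: ⌈19/4⌉ = 5 iters; last vl = 19 − 4×4 = 3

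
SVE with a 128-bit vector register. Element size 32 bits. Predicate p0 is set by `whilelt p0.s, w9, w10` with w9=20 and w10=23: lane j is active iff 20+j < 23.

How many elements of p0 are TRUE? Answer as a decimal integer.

lane count: 128 div 32 = 4
p0[j] = (20+j < 23); true for j=0..2 → 3 lanes set

vl = 3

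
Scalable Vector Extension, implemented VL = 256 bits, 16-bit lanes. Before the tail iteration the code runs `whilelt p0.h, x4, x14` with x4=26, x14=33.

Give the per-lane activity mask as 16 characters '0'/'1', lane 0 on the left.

predicate = 1111111000000000

register lanes = 256/16 = 16
p0[j] = (26+j < 33); true for j=0..6 → 7 lanes set
bits (lane 0 leftmost): 1111111000000000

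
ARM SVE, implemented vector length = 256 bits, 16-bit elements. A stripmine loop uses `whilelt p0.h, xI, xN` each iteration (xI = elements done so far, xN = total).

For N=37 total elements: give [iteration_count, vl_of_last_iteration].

[iterations, last_vl] = [3, 5]

register lanes = 256/16 = 16
37 elements at 16/iter → 3 passes, remainder 5 on the last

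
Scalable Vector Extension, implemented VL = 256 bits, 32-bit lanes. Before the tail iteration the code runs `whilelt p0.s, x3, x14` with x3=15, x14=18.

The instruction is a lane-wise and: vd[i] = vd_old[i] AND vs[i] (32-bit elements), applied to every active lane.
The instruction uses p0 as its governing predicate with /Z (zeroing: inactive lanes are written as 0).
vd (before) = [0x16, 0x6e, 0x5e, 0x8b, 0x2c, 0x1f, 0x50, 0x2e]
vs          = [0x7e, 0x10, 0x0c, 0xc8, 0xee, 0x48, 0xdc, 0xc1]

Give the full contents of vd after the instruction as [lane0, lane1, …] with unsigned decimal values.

vd = [22, 0, 12, 0, 0, 0, 0, 0]

register lanes = 256/32 = 8
p0[j] = (15+j < 18); true for j=0..2 → 3 lanes set
[0] and(0x16,0x7e) = 0x16
[1] and(0x6e,0x10) = 0x00
[2] and(0x5e,0x0c) = 0x0c
[3] tail/zero = 0x00
[4] tail/zero = 0x00
[5] tail/zero = 0x00
[6] tail/zero = 0x00
[7] tail/zero = 0x00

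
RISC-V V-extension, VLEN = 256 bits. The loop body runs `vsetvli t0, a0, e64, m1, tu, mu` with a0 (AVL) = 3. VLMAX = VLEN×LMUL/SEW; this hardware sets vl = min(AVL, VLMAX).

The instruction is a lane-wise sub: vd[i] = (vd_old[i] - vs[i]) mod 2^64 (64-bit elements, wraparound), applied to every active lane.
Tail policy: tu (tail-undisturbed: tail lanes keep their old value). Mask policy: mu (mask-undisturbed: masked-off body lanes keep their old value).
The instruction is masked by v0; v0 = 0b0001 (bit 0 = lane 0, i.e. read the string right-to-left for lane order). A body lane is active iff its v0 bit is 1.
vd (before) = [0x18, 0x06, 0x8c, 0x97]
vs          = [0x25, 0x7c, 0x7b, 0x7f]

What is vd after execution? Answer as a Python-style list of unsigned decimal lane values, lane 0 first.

lanes per group: 256·1/64 = 4
vl = min(AVL, VLMAX) = min(3, 4) = 3
  i=0: sub(0x18,0x25) → 18446744073709551603
  i=1: mask-off/keep → 6
  i=2: mask-off/keep → 140
  i=3: tail/keep → 151

vd = [18446744073709551603, 6, 140, 151]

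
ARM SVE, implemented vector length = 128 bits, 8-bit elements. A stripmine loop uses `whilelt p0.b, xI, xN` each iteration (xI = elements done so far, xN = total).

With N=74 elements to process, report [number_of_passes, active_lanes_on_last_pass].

[iterations, last_vl] = [5, 10]

128-bit reg / 8-bit elem → 16 lanes
iterations = ceil(74/16) = 5; final-pass vl = 10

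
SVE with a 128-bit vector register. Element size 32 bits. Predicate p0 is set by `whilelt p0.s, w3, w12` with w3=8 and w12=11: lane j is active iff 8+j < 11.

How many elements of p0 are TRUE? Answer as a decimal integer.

vl = 3

lane count: 128 div 32 = 4
p0[j] = (8+j < 11); true for j=0..2 → 3 lanes set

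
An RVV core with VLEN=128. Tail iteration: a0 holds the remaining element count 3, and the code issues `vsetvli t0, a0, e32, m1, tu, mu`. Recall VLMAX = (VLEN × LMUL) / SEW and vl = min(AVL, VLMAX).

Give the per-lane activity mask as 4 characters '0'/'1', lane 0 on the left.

predicate = 1110

lanes per group: 128·1/32 = 4
AVL=3 ≤ VLMAX=4, so vl = 3
bits (lane 0 leftmost): 1110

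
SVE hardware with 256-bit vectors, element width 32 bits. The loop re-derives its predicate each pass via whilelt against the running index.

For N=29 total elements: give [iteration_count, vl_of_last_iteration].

lane count: 256 div 32 = 8
iterations = ceil(29/8) = 4; final-pass vl = 5

[iterations, last_vl] = [4, 5]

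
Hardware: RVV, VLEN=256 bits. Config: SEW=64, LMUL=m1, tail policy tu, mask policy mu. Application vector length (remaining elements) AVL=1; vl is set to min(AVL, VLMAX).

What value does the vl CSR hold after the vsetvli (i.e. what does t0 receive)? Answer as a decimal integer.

vl = 1

VLMAX = VLEN×LMUL/SEW = 256×1/64 = 4
AVL=1 ≤ VLMAX=4, so vl = 1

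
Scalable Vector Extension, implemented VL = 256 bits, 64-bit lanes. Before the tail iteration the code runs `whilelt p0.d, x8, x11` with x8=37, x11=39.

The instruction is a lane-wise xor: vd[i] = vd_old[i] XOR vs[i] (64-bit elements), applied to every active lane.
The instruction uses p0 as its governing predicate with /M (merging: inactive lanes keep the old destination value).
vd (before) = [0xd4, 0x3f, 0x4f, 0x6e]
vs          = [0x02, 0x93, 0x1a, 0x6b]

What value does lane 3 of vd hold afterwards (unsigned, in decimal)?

vd[3] = 110

256-bit reg / 64-bit elem → 4 lanes
whilelt: lane j active iff 37+j < 39 → j < 2 → 2 active
[0] xor(0xd4,0x02) = 0xd6
[1] xor(0x3f,0x93) = 0xac
[2] tail/keep = 0x4f
[3] tail/keep = 0x6e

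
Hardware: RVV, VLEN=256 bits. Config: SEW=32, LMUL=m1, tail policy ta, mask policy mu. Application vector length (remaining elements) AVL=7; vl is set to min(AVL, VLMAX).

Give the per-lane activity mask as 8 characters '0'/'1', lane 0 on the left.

predicate = 11111110

VLMAX = (256 × 1) / 32 = 8 lanes
AVL=7 ≤ VLMAX=8, so vl = 7
bits (lane 0 leftmost): 11111110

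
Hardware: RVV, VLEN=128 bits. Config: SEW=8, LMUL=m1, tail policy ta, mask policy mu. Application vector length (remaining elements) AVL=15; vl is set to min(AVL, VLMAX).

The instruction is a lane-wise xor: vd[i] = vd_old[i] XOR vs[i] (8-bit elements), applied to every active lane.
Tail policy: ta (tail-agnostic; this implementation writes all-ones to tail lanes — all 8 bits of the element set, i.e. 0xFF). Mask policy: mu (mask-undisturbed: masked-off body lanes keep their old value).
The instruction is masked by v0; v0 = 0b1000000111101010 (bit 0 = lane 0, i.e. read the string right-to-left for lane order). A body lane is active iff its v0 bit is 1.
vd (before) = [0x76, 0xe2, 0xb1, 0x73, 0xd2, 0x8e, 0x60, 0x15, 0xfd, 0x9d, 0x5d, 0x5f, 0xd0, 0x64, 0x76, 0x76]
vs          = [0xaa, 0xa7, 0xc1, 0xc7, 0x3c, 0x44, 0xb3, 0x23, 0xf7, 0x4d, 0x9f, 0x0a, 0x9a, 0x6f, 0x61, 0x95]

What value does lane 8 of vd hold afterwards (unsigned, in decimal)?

lanes per group: 128·1/8 = 16
vl = min(AVL, VLMAX) = min(15, 16) = 15
lane  0: mask-off/keep ⇒ 0x76
lane  1: xor(0xe2,0xa7) ⇒ 0x45
lane  2: mask-off/keep ⇒ 0xb1
lane  3: xor(0x73,0xc7) ⇒ 0xb4
lane  4: mask-off/keep ⇒ 0xd2
lane  5: xor(0x8e,0x44) ⇒ 0xca
lane  6: xor(0x60,0xb3) ⇒ 0xd3
lane  7: xor(0x15,0x23) ⇒ 0x36
lane  8: xor(0xfd,0xf7) ⇒ 0x0a
lane  9: mask-off/keep ⇒ 0x9d
lane 10: mask-off/keep ⇒ 0x5d
lane 11: mask-off/keep ⇒ 0x5f
lane 12: mask-off/keep ⇒ 0xd0
lane 13: mask-off/keep ⇒ 0x64
lane 14: mask-off/keep ⇒ 0x76
lane 15: tail/ones ⇒ 0xff

vd[8] = 10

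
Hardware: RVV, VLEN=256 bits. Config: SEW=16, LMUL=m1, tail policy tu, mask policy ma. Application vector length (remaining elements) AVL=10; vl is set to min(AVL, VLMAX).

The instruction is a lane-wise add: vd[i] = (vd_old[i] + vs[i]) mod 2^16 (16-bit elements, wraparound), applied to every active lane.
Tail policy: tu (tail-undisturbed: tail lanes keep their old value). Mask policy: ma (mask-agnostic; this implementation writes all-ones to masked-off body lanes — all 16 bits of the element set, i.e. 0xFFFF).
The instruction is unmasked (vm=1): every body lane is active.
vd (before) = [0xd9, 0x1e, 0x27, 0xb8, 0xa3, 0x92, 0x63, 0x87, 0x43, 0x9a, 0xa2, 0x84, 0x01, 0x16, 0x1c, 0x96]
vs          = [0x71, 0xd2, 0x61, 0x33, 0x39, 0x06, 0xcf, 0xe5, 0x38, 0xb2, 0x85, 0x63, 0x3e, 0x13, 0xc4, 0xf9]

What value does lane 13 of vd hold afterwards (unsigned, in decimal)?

lanes per group: 256·1/16 = 16
vl = min(AVL, VLMAX) = min(10, 16) = 10
[0] add(0xd9,0x71) = 0x14a
[1] add(0x1e,0xd2) = 0xf0
[2] add(0x27,0x61) = 0x88
[3] add(0xb8,0x33) = 0xeb
[4] add(0xa3,0x39) = 0xdc
[5] add(0x92,0x06) = 0x98
[6] add(0x63,0xcf) = 0x132
[7] add(0x87,0xe5) = 0x16c
[8] add(0x43,0x38) = 0x7b
[9] add(0x9a,0xb2) = 0x14c
[10] tail/keep = 0xa2
[11] tail/keep = 0x84
[12] tail/keep = 0x01
[13] tail/keep = 0x16
[14] tail/keep = 0x1c
[15] tail/keep = 0x96

vd[13] = 22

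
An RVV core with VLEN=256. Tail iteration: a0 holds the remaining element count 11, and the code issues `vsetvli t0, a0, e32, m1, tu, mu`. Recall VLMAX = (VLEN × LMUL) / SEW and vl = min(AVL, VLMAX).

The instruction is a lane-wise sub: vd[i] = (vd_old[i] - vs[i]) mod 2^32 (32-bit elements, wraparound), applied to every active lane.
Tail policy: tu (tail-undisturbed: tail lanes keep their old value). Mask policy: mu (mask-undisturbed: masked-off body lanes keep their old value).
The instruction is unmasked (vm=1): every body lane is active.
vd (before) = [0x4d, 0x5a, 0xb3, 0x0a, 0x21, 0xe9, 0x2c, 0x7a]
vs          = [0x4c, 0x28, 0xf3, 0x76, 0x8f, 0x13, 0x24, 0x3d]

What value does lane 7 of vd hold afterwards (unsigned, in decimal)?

vd[7] = 61

VLMAX = (256 × 1) / 32 = 8 lanes
vl = min(AVL, VLMAX) = min(11, 8) = 8
[0] sub(0x4d,0x4c) = 0x01
[1] sub(0x5a,0x28) = 0x32
[2] sub(0xb3,0xf3) = 0xffffffc0
[3] sub(0x0a,0x76) = 0xffffff94
[4] sub(0x21,0x8f) = 0xffffff92
[5] sub(0xe9,0x13) = 0xd6
[6] sub(0x2c,0x24) = 0x08
[7] sub(0x7a,0x3d) = 0x3d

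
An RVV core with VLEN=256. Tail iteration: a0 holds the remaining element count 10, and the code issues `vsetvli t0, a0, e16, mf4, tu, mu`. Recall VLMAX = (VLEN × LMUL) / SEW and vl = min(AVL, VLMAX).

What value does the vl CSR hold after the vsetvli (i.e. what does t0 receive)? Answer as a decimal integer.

vl = 4

lanes per group: 256·1/4/16 = 4
AVL=10 > VLMAX=4, so vl = 4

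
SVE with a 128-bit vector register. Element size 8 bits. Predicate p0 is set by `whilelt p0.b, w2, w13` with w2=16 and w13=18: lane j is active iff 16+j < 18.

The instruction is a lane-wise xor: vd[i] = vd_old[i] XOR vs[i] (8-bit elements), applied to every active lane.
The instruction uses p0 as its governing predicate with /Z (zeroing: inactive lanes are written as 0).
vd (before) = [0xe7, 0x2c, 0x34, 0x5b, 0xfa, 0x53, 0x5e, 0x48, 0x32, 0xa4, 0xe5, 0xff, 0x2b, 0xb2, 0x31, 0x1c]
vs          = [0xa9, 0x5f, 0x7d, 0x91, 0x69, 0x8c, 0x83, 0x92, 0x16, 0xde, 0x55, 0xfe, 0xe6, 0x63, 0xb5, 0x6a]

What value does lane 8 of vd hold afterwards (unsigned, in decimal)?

vd[8] = 0

128-bit reg / 8-bit elem → 16 lanes
whilelt: lane j active iff 16+j < 18 → j < 2 → 2 active
vd[0] xor(0xe7,0xa9) -> 0x4e
vd[1] xor(0x2c,0x5f) -> 0x73
vd[2] tail/zero -> 0x00
vd[3] tail/zero -> 0x00
vd[4] tail/zero -> 0x00
vd[5] tail/zero -> 0x00
vd[6] tail/zero -> 0x00
vd[7] tail/zero -> 0x00
vd[8] tail/zero -> 0x00
vd[9] tail/zero -> 0x00
vd[10] tail/zero -> 0x00
vd[11] tail/zero -> 0x00
vd[12] tail/zero -> 0x00
vd[13] tail/zero -> 0x00
vd[14] tail/zero -> 0x00
vd[15] tail/zero -> 0x00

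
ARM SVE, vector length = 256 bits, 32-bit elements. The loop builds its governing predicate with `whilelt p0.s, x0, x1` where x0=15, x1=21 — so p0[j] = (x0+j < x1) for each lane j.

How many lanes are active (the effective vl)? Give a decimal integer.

lane count: 256 div 32 = 8
whilelt: lane j active iff 15+j < 21 → j < 6 → 6 active

vl = 6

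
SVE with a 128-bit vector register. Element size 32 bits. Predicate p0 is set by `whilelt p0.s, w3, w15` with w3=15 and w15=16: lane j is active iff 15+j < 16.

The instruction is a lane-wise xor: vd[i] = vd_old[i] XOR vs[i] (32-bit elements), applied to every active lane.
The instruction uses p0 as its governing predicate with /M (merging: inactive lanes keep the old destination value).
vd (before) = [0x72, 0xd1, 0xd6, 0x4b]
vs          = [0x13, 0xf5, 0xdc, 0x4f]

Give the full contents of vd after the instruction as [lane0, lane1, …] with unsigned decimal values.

128-bit reg / 32-bit elem → 4 lanes
p0[j] = (15+j < 16); true for j=0..0 → 1 lanes set
vd[0] xor(0x72,0x13) -> 0x61
vd[1] tail/keep -> 0xd1
vd[2] tail/keep -> 0xd6
vd[3] tail/keep -> 0x4b

vd = [97, 209, 214, 75]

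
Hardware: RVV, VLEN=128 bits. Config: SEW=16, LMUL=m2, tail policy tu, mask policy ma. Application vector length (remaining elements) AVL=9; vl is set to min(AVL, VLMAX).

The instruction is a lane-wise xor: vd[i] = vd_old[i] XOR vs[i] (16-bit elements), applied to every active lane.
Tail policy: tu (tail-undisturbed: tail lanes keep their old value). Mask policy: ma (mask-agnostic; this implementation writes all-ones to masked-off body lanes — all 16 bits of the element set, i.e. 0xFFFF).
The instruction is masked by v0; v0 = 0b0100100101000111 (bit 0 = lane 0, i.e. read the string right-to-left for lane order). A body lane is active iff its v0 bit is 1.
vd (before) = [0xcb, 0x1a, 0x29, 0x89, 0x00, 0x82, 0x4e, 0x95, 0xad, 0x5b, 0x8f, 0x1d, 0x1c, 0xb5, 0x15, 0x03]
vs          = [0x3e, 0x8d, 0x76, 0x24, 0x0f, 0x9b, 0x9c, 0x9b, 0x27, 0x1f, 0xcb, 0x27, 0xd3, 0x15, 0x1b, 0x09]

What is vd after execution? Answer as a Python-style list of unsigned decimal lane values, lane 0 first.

vd = [245, 151, 95, 65535, 65535, 65535, 210, 65535, 138, 91, 143, 29, 28, 181, 21, 3]

lanes per group: 128·2/16 = 16
AVL=9 ≤ VLMAX=16, so vl = 9
lane  0: xor(0xcb,0x3e) ⇒ 0xf5
lane  1: xor(0x1a,0x8d) ⇒ 0x97
lane  2: xor(0x29,0x76) ⇒ 0x5f
lane  3: mask-off/ones ⇒ 0xffff
lane  4: mask-off/ones ⇒ 0xffff
lane  5: mask-off/ones ⇒ 0xffff
lane  6: xor(0x4e,0x9c) ⇒ 0xd2
lane  7: mask-off/ones ⇒ 0xffff
lane  8: xor(0xad,0x27) ⇒ 0x8a
lane  9: tail/keep ⇒ 0x5b
lane 10: tail/keep ⇒ 0x8f
lane 11: tail/keep ⇒ 0x1d
lane 12: tail/keep ⇒ 0x1c
lane 13: tail/keep ⇒ 0xb5
lane 14: tail/keep ⇒ 0x15
lane 15: tail/keep ⇒ 0x03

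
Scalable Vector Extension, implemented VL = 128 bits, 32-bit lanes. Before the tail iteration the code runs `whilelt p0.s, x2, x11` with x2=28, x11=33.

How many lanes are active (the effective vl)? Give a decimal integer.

vl = 4

register lanes = 128/32 = 4
whilelt: lane j active iff 28+j < 33 → j < 5 → 4 active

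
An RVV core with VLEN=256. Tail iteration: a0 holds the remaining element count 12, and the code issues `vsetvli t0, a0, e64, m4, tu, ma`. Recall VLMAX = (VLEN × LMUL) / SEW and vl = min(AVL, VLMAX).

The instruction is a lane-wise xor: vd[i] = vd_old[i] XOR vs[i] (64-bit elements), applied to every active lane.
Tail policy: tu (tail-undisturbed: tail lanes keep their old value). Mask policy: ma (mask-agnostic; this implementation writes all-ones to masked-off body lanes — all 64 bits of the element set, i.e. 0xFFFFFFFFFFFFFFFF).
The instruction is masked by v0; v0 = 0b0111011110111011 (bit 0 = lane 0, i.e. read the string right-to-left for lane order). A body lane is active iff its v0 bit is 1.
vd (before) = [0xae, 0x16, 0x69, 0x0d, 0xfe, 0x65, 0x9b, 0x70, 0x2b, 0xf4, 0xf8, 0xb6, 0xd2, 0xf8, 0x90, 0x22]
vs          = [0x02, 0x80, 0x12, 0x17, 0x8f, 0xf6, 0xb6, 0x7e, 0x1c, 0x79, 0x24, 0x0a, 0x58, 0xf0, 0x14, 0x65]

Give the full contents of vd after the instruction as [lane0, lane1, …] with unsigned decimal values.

vd = [172, 150, 18446744073709551615, 26, 113, 147, 18446744073709551615, 14, 55, 141, 220, 18446744073709551615, 210, 248, 144, 34]

VLMAX = VLEN×LMUL/SEW = 256×4/64 = 16
vl ← min(12, 16) = 12
[0] xor(0xae,0x02) = 0xac
[1] xor(0x16,0x80) = 0x96
[2] mask-off/ones = 0xffffffffffffffff
[3] xor(0x0d,0x17) = 0x1a
[4] xor(0xfe,0x8f) = 0x71
[5] xor(0x65,0xf6) = 0x93
[6] mask-off/ones = 0xffffffffffffffff
[7] xor(0x70,0x7e) = 0x0e
[8] xor(0x2b,0x1c) = 0x37
[9] xor(0xf4,0x79) = 0x8d
[10] xor(0xf8,0x24) = 0xdc
[11] mask-off/ones = 0xffffffffffffffff
[12] tail/keep = 0xd2
[13] tail/keep = 0xf8
[14] tail/keep = 0x90
[15] tail/keep = 0x22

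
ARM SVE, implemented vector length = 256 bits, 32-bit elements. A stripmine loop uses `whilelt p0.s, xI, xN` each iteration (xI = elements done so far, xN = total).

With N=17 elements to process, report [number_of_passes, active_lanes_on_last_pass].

lane count: 256 div 32 = 8
iterations = ceil(17/8) = 3; final-pass vl = 1

[iterations, last_vl] = [3, 1]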